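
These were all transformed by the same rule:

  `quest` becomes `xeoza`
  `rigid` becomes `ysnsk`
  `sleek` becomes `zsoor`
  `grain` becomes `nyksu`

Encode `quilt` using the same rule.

The shift depends on letter class: consonant q→x is +7, but vowel u→e is +10. Vowels shift forward by 10 and consonants shift forward by 7.
For quilt: q(cons)+7=x, u(vowel)+10=e, i(vowel)+10=s, l(cons)+7=s, t(cons)+7=a.

xessa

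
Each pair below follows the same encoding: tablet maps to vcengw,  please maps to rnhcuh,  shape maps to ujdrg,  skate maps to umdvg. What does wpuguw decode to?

A repeating key of period 3 is used — shifts +2, +2, +3 over and over.
Decoding wpuguw: w−2=u, p−2=n, u−3=r, g−2=e, u−2=s, w−3=t.

unrest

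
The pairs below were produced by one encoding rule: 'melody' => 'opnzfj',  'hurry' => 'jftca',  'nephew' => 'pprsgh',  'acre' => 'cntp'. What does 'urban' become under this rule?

wcdlp

Shifts by position in melody: pos 0: m→o (+2), pos 1: e→p (+11), pos 2: l→n (+2), pos 3: o→z (+11) — repeating every 2. The shifts repeat in a cycle of length 2: positions 0,1,… shift by +2, +11, then the pattern repeats.
Applying it to urban: u+2=w, r+11=c, b+2=d, a+11=l, n+2=p.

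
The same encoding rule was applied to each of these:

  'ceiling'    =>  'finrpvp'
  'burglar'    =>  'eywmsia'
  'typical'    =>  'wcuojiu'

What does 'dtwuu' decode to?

apron

In ceiling: c→f is +3, e→i is +4, i→n is +5, l→r is +6 — the shift increases by 1 each position. The shift increases by 1 at each position, starting from +3: 3, 4, 5, ….
Decoding dtwuu: d−3=a, t−4=p, w−5=r, u−6=o, u−7=n.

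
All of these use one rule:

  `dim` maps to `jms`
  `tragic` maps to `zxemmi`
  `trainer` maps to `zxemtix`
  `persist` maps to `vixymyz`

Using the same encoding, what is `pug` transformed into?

vym

Vowels shift forward by 4 and consonants shift forward by 6.
For pug: p(cons)+6=v, u(vowel)+4=y, g(cons)+6=m.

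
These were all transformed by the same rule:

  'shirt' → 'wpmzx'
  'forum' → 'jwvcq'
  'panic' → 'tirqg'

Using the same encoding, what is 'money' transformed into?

A repeating key of period 2 is used — shifts +4, +8 over and over.
On money: m+4=q, o+8=w, n+4=r, e+8=m, y+4=c.

qwrmc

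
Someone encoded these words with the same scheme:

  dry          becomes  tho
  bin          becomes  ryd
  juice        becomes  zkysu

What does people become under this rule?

Compare letters: d→t is +16, r→h is +16, y→o is +16 — a constant shift. Every letter moves 16 places later in the alphabet, wrapping around z→a.
For people: p+16=f, e+16=u, o+16=e, p+16=f, l+16=b, e+16=u.

fuefbu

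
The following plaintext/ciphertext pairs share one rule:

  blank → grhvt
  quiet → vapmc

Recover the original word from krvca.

In blank: b→g is +5, l→r is +6, a→h is +7, n→v is +8 — the shift increases by 1 each position. Each letter shifts forward by (position + 5), i.e. 5, 6, 7, … — the shift grows by one for each successive letter.
Decoding krvca: k−5=f, r−6=l, v−7=o, c−8=u, a−9=r.

flour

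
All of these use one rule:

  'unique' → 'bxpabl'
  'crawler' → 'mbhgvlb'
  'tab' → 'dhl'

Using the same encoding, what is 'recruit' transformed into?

blmbbpd

Vowels shift forward by 7 and consonants shift forward by 10.
Applying it to recruit: r(cons)+10=b, e(vowel)+7=l, c(cons)+10=m, r(cons)+10=b, u(vowel)+7=b, i(vowel)+7=p, t(cons)+10=d.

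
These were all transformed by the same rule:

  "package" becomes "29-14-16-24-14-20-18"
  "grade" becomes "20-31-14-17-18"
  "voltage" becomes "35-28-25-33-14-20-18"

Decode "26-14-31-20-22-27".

p is letter #16 and maps to 29: an offset of 13. The number is (letter's place in the alphabet, a=1) + 13.
Decoding 26-14-31-20-22-27: 26→(26−13)÷1=13=m, 14→(14−13)÷1=1=a, 31→(31−13)÷1=18=r, 20→(20−13)÷1=7=g, 22→(22−13)÷1=9=i, 27→(27−13)÷1=14=n.

margin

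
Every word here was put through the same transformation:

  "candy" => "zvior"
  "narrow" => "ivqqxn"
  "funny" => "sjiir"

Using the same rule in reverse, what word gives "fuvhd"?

c(2)→z(25) and a(0)→v(21) fit y≡15x+21 (mod 26); the inverse of 15 mod 26 is 7. Treating letters as 0–25, the rule is x ↦ 15x + 21 (mod 26).
Reversing it on fuvhd: f(5)→7·(5−21)≡18=s; u(20)→7·(20−21)≡19=t; v(21)→7·(21−21)≡0=a; h(7)→7·(7−21)≡6=g; d(3)→7·(3−21)≡4=e (all mod 26).

stage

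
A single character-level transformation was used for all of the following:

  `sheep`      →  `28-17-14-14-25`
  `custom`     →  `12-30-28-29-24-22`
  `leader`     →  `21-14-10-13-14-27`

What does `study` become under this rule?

s is letter #19 and maps to 28: an offset of 9. Each letter is replaced by its alphabet position (a=1..z=26) + 9.
For study: s=19→28, t=20→29, u=21→30, d=4→13, y=25→34.

28-29-30-13-34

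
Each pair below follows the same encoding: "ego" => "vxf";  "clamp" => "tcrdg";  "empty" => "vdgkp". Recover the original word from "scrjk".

blast

Each letter is shifted forward by 17 in the alphabet (a Caesar shift of +17).
Decoding scrjk: s−17=b, c−17=l, r−17=a, j−17=s, k−17=t.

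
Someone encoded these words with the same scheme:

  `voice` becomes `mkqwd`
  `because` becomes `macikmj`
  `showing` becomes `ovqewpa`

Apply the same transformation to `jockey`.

Two steps: reverse the string, then apply a Caesar shift of +8.
Applying it to jockey: reverse → yekcoj; then shift: y+8=g, e+8=m, k+8=s, c+8=k, o+8=w, j+8=r.

gmskwr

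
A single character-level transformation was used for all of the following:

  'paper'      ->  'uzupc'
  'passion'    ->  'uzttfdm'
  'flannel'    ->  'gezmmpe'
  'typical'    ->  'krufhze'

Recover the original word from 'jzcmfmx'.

p(15)→u(20) and a(0)→z(25) fit y≡17x+25 (mod 26); the inverse of 17 mod 26 is 23. Each letter's alphabet position (a=0..z=25) is mapped through 17·x+25 mod 26 — an affine cipher.
Decoding jzcmfmx: j(9)→23·(9−25)≡22=w; z(25)→23·(25−25)≡0=a; c(2)→23·(2−25)≡17=r; m(12)→23·(12−25)≡13=n; f(5)→23·(5−25)≡8=i; m(12)→23·(12−25)≡13=n; x(23)→23·(23−25)≡6=g (all mod 26).

warning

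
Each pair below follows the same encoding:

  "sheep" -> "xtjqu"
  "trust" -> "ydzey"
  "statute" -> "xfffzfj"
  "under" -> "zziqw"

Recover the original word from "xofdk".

Shifts by position in sheep: pos 0: s→x (+5), pos 1: h→t (+12), pos 2: e→j (+5), pos 3: e→q (+12) — repeating every 2. A repeating key of period 2 is used — shifts +5, +12 over and over.
Undoing it on xofdk: x−5=s, o−12=c, f−5=a, d−12=r, k−5=f.

scarf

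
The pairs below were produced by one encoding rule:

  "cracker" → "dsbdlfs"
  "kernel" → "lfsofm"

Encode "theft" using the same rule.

uifgu

Compare letters: c→d is +1, r→s is +1, a→b is +1 — a constant shift. This is a Caesar cipher with shift 1.
Applying it to theft: t+1=u, h+1=i, e+1=f, f+1=g, t+1=u.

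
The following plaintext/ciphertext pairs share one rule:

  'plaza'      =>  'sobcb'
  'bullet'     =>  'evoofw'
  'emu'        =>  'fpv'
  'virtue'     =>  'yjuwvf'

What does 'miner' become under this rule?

pjqfu

The rule splits by letter class: vowels +1, consonants +3.
Applying it to miner: m(cons)+3=p, i(vowel)+1=j, n(cons)+3=q, e(vowel)+1=f, r(cons)+3=u.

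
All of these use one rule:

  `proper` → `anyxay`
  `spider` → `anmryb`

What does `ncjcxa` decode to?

rotate

The output letters match the input read backwards, each shifted +9: proper reversed is reporp. Read the word backwards and shift each letter +9.
Decoding ncjcxa: shift back: n−9=e, c−9=t, j−9=a, c−9=t, x−9=o, a−9=r → etator; then reverse → rotate.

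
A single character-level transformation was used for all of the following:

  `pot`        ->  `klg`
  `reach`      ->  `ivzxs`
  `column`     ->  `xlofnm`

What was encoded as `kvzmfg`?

Each pair mirrors across the alphabet (p↔k, o↔l, t↔g): positions sum to 25. Each letter is replaced by its mirror in the alphabet: a↔z, b↔y, c↔x, and so on (the Atbash cipher).
Undoing it on kvzmfg: k↔p, v↔e, z↔a, m↔n, f↔u, g↔t.

peanut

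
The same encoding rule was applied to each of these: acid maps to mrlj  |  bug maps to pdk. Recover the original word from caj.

art

The output letters match the input read backwards, each shifted +9: acid reversed is dica. Two steps: reverse the string, then apply a Caesar shift of +9.
Reversing it on caj: shift back: c−9=t, a−9=r, j−9=a → tra; then reverse → art.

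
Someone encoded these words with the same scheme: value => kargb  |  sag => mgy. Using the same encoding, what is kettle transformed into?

krzzkq

Read the word backwards and shift each letter +6.
Applying it to kettle: reverse → elttek; then shift: e+6=k, l+6=r, t+6=z, t+6=z, e+6=k, k+6=q.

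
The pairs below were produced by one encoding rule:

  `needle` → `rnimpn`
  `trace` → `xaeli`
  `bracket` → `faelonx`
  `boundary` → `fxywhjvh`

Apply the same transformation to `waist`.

ajmbx

Shifts by position in needle: pos 0: n→r (+4), pos 1: e→n (+9), pos 2: e→i (+4), pos 3: d→m (+9) — repeating every 2. The shifts repeat in a cycle of length 2: positions 0,1,… shift by +4, +9, then the pattern repeats.
For waist: w+4=a, a+9=j, i+4=m, s+9=b, t+4=x.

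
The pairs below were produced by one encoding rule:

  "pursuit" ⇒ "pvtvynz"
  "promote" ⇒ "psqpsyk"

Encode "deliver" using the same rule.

Letter i (0-indexed) is shifted by i+0, so successive shifts are 0, 1, 2, ….
For deliver: d+0=d, e+1=f, l+2=n, i+3=l, v+4=z, e+5=j, r+6=x.

dfnlzjx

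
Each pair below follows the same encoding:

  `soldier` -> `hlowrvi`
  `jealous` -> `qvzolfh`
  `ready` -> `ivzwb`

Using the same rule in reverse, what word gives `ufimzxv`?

furnace

Each pair mirrors across the alphabet (s↔h, o↔l, l↔o): positions sum to 25. Each letter is replaced by its mirror in the alphabet: a↔z, b↔y, c↔x, and so on (the Atbash cipher).
Decoding ufimzxv: u↔f, f↔u, i↔r, m↔n, z↔a, x↔c, v↔e.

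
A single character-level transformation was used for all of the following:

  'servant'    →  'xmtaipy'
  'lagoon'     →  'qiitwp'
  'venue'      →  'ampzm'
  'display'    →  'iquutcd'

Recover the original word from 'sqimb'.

Shifts by position in servant: pos 0: s→x (+5), pos 1: e→m (+8), pos 2: r→t (+2), pos 3: v→a (+5), pos 4: a→i (+8), pos 5: n→p (+2) — repeating every 3. A repeating key of period 3 is used — shifts +5, +8, +2 over and over.
Reversing it on sqimb: s−5=n, q−8=i, i−2=g, m−5=h, b−8=t.

night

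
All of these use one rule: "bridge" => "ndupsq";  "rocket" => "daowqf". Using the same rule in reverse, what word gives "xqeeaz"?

lesson

This is a Caesar cipher with shift 12.
Undoing it on xqeeaz: x−12=l, q−12=e, e−12=s, e−12=s, a−12=o, z−12=n.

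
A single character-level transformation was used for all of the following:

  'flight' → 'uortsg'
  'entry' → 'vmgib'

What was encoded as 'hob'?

Letters are reflected about the middle of the alphabet (position → 25−position): Atbash.
Decoding hob: h↔s, o↔l, b↔y.

sly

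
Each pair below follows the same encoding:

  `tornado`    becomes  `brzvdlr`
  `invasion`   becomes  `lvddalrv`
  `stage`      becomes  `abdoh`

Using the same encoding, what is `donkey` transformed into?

The shift depends on letter class: consonant t→b is +8, but vowel o→r is +3. Vowels shift forward by 3 and consonants shift forward by 8.
Applying it to donkey: d(cons)+8=l, o(vowel)+3=r, n(cons)+8=v, k(cons)+8=s, e(vowel)+3=h, y(cons)+8=g.

lrvshg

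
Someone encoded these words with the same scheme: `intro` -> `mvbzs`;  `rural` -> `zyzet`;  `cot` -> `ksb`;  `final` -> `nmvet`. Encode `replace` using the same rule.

The shift depends on letter class: consonant n→v is +8, but vowel i→m is +4. The rule splits by letter class: vowels +4, consonants +8.
For replace: r(cons)+8=z, e(vowel)+4=i, p(cons)+8=x, l(cons)+8=t, a(vowel)+4=e, c(cons)+8=k, e(vowel)+4=i.

zixteki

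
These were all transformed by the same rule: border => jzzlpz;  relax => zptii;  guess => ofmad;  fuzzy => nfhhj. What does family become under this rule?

The shifts repeat in a cycle of length 3: positions 0,1,… shift by +8, +11, +8, then the pattern repeats.
Applying it to family: f+8=n, a+11=l, m+8=u, i+8=q, l+11=w, y+8=g.

nluqwg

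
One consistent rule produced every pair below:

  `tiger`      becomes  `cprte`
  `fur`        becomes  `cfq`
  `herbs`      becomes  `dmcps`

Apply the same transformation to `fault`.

Two steps: reverse the string, then apply a Caesar shift of +11.
On fault: reverse → tluaf; then shift: t+11=e, l+11=w, u+11=f, a+11=l, f+11=q.

ewflq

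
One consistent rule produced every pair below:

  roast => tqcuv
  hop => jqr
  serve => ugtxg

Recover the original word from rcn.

pal

Compare letters: r→t is +2, o→q is +2, a→c is +2 — a constant shift. Every letter moves 2 places later in the alphabet, wrapping around z→a.
Undoing it on rcn: r−2=p, c−2=a, n−2=l.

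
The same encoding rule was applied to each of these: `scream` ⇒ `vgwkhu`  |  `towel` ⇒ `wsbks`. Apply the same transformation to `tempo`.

The shift increases by 1 at each position, starting from +3: 3, 4, 5, ….
For tempo: t+3=w, e+4=i, m+5=r, p+6=v, o+7=v.

wirvv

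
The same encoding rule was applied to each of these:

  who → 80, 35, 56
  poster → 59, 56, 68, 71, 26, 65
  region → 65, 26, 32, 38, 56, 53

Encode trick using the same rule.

71, 65, 38, 20, 44

w(#23)→80 and h(#8)→35: differences scale by 3, so n = 3·pos + 11. Each letter becomes 3×(its alphabet position, a=1..z=26) + 11.
For trick: t=20→71, r=18→65, i=9→38, c=3→20, k=11→44.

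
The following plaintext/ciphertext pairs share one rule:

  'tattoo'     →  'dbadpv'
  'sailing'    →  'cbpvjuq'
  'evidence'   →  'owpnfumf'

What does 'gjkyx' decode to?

widow

Shifts by position in tattoo: pos 0: t→d (+10), pos 1: a→b (+1), pos 2: t→a (+7), pos 3: t→d (+10), pos 4: o→p (+1), pos 5: o→v (+7) — repeating every 3. A repeating key of period 3 is used — shifts +10, +1, +7 over and over.
Reversing it on gjkyx: g−10=w, j−1=i, k−7=d, y−10=o, x−1=w.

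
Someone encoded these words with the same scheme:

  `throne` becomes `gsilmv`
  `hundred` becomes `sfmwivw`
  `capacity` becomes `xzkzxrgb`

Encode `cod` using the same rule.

Each pair mirrors across the alphabet (t↔g, h↔s, r↔i): positions sum to 25. Each letter is replaced by its mirror in the alphabet: a↔z, b↔y, c↔x, and so on (the Atbash cipher).
On cod: c↔x, o↔l, d↔w.

xlw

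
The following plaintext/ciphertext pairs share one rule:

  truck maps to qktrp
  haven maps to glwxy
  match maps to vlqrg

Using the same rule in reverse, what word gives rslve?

t(19)→q(16) and r(17)→k(10) fit y≡3x+11 (mod 26); the inverse of 3 mod 26 is 9. Treating letters as 0–25, the rule is x ↦ 3x + 11 (mod 26).
Undoing it on rslve: r(17)→9·(17−11)≡2=c; s(18)→9·(18−11)≡11=l; l(11)→9·(11−11)≡0=a; v(21)→9·(21−11)≡12=m; e(4)→9·(4−11)≡15=p (all mod 26).

clamp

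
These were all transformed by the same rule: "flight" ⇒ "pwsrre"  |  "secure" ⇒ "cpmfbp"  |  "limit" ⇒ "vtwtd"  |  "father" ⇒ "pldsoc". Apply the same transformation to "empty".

It's a Vigenère-style cipher with numeric key [10,11]: position i shifts by key[i mod 2].
On empty: e+10=o, m+11=x, p+10=z, t+11=e, y+10=i.

oxzei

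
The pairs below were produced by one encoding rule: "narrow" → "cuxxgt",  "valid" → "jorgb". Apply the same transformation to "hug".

man

The output letters match the input read backwards, each shifted +6: narrow reversed is worran. The word is reversed, then every letter is shifted forward by 6.
Applying it to hug: reverse → guh; then shift: g+6=m, u+6=a, h+6=n.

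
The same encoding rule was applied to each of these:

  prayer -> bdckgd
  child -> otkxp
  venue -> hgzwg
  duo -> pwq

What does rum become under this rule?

dwy

The shift depends on letter class: consonant p→b is +12, but vowel a→c is +2. Vowels shift forward by 2 and consonants shift forward by 12.
On rum: r(cons)+12=d, u(vowel)+2=w, m(cons)+12=y.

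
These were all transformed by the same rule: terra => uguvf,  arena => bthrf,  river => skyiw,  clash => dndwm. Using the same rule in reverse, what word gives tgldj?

seize

In terra: t→u is +1, e→g is +2, r→u is +3, r→v is +4 — the shift increases by 1 each position. The shift increases by 1 at each position, starting from +1: 1, 2, 3, ….
Decoding tgldj: t−1=s, g−2=e, l−3=i, d−4=z, j−5=e.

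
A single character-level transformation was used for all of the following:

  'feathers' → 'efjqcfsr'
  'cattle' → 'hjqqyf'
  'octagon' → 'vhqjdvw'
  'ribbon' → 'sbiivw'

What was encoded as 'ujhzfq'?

packet

f(5)→e(4) and e(4)→f(5) fit y≡25x+9 (mod 26); the inverse of 25 mod 26 is 25. Treating letters as 0–25, the rule is x ↦ 25x + 9 (mod 26).
Undoing it on ujhzfq: u(20)→25·(20−9)≡15=p; j(9)→25·(9−9)≡0=a; h(7)→25·(7−9)≡2=c; z(25)→25·(25−9)≡10=k; f(5)→25·(5−9)≡4=e; q(16)→25·(16−9)≡19=t (all mod 26).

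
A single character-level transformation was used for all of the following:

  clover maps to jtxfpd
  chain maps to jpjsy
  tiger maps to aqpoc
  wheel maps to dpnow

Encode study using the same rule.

zbdnj

In clover: c→j is +7, l→t is +8, o→x is +9, v→f is +10 — the shift increases by 1 each position. The shift increases by 1 at each position, starting from +7: 7, 8, 9, ….
For study: s+7=z, t+8=b, u+9=d, d+10=n, y+11=j.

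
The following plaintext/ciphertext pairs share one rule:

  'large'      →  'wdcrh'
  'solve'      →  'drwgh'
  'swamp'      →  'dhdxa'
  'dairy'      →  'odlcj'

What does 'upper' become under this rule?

The shift depends on letter class: consonant l→w is +11, but vowel a→d is +3. Two shifts are in play — +3 for a/e/i/o/u, +11 for every other letter.
For upper: u(vowel)+3=x, p(cons)+11=a, p(cons)+11=a, e(vowel)+3=h, r(cons)+11=c.

xaahc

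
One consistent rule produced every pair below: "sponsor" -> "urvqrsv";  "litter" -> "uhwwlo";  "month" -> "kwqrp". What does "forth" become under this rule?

kwuri

The output letters match the input read backwards, each shifted +3: sponsor reversed is rosnops. Two steps: reverse the string, then apply a Caesar shift of +3.
For forth: reverse → htrof; then shift: h+3=k, t+3=w, r+3=u, o+3=r, f+3=i.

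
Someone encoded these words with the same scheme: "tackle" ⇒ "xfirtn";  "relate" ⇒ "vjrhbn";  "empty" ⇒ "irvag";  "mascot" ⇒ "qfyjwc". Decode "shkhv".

Each letter shifts forward by (position + 4), i.e. 4, 5, 6, … — the shift grows by one for each successive letter.
Undoing it on shkhv: s−4=o, h−5=c, k−6=e, h−7=a, v−8=n.

ocean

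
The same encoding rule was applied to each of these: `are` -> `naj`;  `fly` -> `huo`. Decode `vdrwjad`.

The output letters match the input read backwards, each shifted +9: are reversed is era. Two steps: reverse the string, then apply a Caesar shift of +9.
Undoing it on vdrwjad: shift back: v−9=m, d−9=u, r−9=i, w−9=n, j−9=a, a−9=r, d−9=u → muinaru; then reverse → uranium.

uranium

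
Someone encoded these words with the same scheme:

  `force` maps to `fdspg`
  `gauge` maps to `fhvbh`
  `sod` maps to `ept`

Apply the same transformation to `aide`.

fejb

The output letters match the input read backwards, each shifted +1: force reversed is ecrof. Two steps: reverse the string, then apply a Caesar shift of +1.
For aide: reverse → edia; then shift: e+1=f, d+1=e, i+1=j, a+1=b.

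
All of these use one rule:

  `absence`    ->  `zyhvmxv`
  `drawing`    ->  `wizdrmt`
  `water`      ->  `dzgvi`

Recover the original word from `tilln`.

Each pair mirrors across the alphabet (a↔z, b↔y, s↔h): positions sum to 25. Each letter is replaced by its mirror in the alphabet: a↔z, b↔y, c↔x, and so on (the Atbash cipher).
Reversing it on tilln: t↔g, i↔r, l↔o, l↔o, n↔m.

groom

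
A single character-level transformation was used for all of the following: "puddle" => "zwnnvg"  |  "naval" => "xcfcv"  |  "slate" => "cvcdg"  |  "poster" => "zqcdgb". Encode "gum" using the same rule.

qww

The shift depends on letter class: consonant p→z is +10, but vowel u→w is +2. The rule splits by letter class: vowels +2, consonants +10.
Applying it to gum: g(cons)+10=q, u(vowel)+2=w, m(cons)+10=w.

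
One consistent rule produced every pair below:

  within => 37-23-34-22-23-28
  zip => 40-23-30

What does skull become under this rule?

The number is (letter's place in the alphabet, a=1) + 14.
For skull: s=19→33, k=11→25, u=21→35, l=12→26, l=12→26.

33-25-35-26-26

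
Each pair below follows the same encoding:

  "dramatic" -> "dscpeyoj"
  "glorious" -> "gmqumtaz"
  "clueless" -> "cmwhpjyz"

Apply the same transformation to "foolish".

fpqomxn

In dramatic: d→d is +0, r→s is +1, a→c is +2, m→p is +3 — the shift increases by 1 each position. Each letter shifts forward by its position index (0, 1, 2, …) — the shift grows by one for each successive letter.
For foolish: f+0=f, o+1=p, o+2=q, l+3=o, i+4=m, s+5=x, h+6=n.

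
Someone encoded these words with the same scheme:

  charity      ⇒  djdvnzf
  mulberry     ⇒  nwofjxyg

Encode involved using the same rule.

In charity: c→d is +1, h→j is +2, a→d is +3, r→v is +4 — the shift increases by 1 each position. Each letter shifts forward by (position + 1), i.e. 1, 2, 3, … — the shift grows by one for each successive letter.
For involved: i+1=j, n+2=p, v+3=y, o+4=s, l+5=q, v+6=b, e+7=l, d+8=l.

jpysqbll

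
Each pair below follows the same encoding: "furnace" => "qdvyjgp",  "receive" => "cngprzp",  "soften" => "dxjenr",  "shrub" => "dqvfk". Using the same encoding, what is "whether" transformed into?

hqieqic

Shifts by position in furnace: pos 0: f→q (+11), pos 1: u→d (+9), pos 2: r→v (+4), pos 3: n→y (+11), pos 4: a→j (+9), pos 5: c→g (+4) — repeating every 3. It's a Vigenère-style cipher with numeric key [11,9,4]: position i shifts by key[i mod 3].
For whether: w+11=h, h+9=q, e+4=i, t+11=e, h+9=q, e+4=i, r+11=c.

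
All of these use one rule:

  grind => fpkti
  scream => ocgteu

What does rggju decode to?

Two steps: reverse the string, then apply a Caesar shift of +2.
Decoding rggju: shift back: r−2=p, g−2=e, g−2=e, j−2=h, u−2=s → peehs; then reverse → sheep.

sheep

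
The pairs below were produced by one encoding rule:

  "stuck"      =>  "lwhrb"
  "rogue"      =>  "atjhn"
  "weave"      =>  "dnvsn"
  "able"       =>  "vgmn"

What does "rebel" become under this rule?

angnm

s(18)→l(11) and t(19)→w(22) fit y≡11x+21 (mod 26); the inverse of 11 mod 26 is 19. Treating letters as 0–25, the rule is x ↦ 11x + 21 (mod 26).
Applying it to rebel: r(17)→11·17+21≡0=a; e(4)→11·4+21≡13=n; b(1)→11·1+21≡6=g; e(4)→11·4+21≡13=n; l(11)→11·11+21≡12=m (all mod 26).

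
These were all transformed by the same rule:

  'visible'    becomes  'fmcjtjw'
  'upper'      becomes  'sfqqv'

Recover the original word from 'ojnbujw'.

vitamin

The word is reversed, then every letter is shifted forward by 1.
Decoding ojnbujw: shift back: o−1=n, j−1=i, n−1=m, b−1=a, u−1=t, j−1=i, w−1=v → nimativ; then reverse → vitamin.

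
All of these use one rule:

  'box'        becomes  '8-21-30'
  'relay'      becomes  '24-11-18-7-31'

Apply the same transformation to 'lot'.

18-21-26

b is letter #2 and maps to 8: an offset of 6. The number is (letter's place in the alphabet, a=1) + 6.
For lot: l=12→18, o=15→21, t=20→26.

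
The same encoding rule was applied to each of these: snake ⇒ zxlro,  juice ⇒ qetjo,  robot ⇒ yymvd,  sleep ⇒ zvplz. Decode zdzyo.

Shifts by position in snake: pos 0: s→z (+7), pos 1: n→x (+10), pos 2: a→l (+11), pos 3: k→r (+7), pos 4: e→o (+10) — repeating every 3. The shifts repeat in a cycle of length 3: positions 0,1,… shift by +7, +10, +11, then the pattern repeats.
Decoding zdzyo: z−7=s, d−10=t, z−11=o, y−7=r, o−10=e.

store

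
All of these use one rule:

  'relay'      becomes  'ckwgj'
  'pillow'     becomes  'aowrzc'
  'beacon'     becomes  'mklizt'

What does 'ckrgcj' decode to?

regard

Shifts by position in relay: pos 0: r→c (+11), pos 1: e→k (+6), pos 2: l→w (+11), pos 3: a→g (+6) — repeating every 2. It's a Vigenère-style cipher with numeric key [11,6]: position i shifts by key[i mod 2].
Reversing it on ckrgcj: c−11=r, k−6=e, r−11=g, g−6=a, c−11=r, j−6=d.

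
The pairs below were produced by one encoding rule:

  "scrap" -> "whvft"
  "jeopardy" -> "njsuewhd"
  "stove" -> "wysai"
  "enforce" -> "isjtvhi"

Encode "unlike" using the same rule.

The shifts repeat in a cycle of length 2: positions 0,1,… shift by +4, +5, then the pattern repeats.
Applying it to unlike: u+4=y, n+5=s, l+4=p, i+5=n, k+4=o, e+5=j.

yspnoj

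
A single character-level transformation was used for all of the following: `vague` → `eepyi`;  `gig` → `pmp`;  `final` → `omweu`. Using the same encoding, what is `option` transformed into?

sycmsw

The shift depends on letter class: consonant v→e is +9, but vowel a→e is +4. Two shifts are in play — +4 for a/e/i/o/u, +9 for every other letter.
Applying it to option: o(vowel)+4=s, p(cons)+9=y, t(cons)+9=c, i(vowel)+4=m, o(vowel)+4=s, n(cons)+9=w.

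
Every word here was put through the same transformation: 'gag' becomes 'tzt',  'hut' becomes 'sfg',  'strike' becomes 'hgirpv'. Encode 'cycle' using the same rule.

xbxov

Each pair mirrors across the alphabet (g↔t, a↔z, g↔t): positions sum to 25. This is the alphabet-reversal cipher (Atbash): a becomes z, b becomes y, etc.
For cycle: c↔x, y↔b, c↔x, l↔o, e↔v.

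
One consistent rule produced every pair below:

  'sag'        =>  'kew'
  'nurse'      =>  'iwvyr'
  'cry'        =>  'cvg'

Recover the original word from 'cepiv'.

relay

The output letters match the input read backwards, each shifted +4: sag reversed is gas. The word is reversed, then every letter is shifted forward by 4.
Undoing it on cepiv: shift back: c−4=y, e−4=a, p−4=l, i−4=e, v−4=r → yaler; then reverse → relay.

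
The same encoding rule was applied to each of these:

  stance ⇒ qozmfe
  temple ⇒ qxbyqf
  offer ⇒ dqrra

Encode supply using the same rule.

kxbbge

The word is reversed, then every letter is shifted forward by 12.
For supply: reverse → ylppus; then shift: y+12=k, l+12=x, p+12=b, p+12=b, u+12=g, s+12=e.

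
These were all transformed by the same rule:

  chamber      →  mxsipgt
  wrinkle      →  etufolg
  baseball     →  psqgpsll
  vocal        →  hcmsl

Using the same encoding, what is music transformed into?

c(2)→m(12) and h(7)→x(23) fit y≡23x+18 (mod 26); the inverse of 23 mod 26 is 17. Treating letters as 0–25, the rule is x ↦ 23x + 18 (mod 26).
Applying it to music: m(12)→23·12+18≡8=i; u(20)→23·20+18≡10=k; s(18)→23·18+18≡16=q; i(8)→23·8+18≡20=u; c(2)→23·2+18≡12=m (all mod 26).

ikqum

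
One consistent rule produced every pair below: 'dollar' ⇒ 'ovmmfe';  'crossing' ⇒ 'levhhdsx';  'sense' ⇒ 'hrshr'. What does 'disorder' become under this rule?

odhveore

d(3)→o(14) and o(14)→v(21) fit y≡3x+5 (mod 26); the inverse of 3 mod 26 is 9. Each letter's alphabet position (a=0..z=25) is mapped through 3·x+5 mod 26 — an affine cipher.
On disorder: d(3)→3·3+5≡14=o; i(8)→3·8+5≡3=d; s(18)→3·18+5≡7=h; o(14)→3·14+5≡21=v; r(17)→3·17+5≡4=e; d(3)→3·3+5≡14=o; e(4)→3·4+5≡17=r; r(17)→3·17+5≡4=e (all mod 26).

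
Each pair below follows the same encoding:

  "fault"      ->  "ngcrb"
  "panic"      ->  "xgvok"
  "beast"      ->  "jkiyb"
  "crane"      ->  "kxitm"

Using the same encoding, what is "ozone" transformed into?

It's a Vigenère-style cipher with numeric key [8,6]: position i shifts by key[i mod 2].
For ozone: o+8=w, z+6=f, o+8=w, n+6=t, e+8=m.

wfwtm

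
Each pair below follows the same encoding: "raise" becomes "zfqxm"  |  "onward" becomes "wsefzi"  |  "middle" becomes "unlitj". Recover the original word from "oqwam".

Shifts by position in raise: pos 0: r→z (+8), pos 1: a→f (+5), pos 2: i→q (+8), pos 3: s→x (+5) — repeating every 2. The shifts repeat in a cycle of length 2: positions 0,1,… shift by +8, +5, then the pattern repeats.
Undoing it on oqwam: o−8=g, q−5=l, w−8=o, a−5=v, m−8=e.

glove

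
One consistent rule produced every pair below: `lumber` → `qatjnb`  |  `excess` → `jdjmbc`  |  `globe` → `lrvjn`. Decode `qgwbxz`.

In lumber: l→q is +5, u→a is +6, m→t is +7, b→j is +8 — the shift increases by 1 each position. The shift increases by 1 at each position, starting from +5: 5, 6, 7, ….
Decoding qgwbxz: q−5=l, g−6=a, w−7=p, b−8=t, x−9=o, z−10=p.

laptop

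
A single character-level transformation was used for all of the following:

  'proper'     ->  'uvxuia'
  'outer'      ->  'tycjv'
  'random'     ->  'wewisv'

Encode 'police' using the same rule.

Shifts by position in proper: pos 0: p→u (+5), pos 1: r→v (+4), pos 2: o→x (+9), pos 3: p→u (+5), pos 4: e→i (+4), pos 5: r→a (+9) — repeating every 3. The shifts repeat in a cycle of length 3: positions 0,1,… shift by +5, +4, +9, then the pattern repeats.
Applying it to police: p+5=u, o+4=s, l+9=u, i+5=n, c+4=g, e+9=n.

usungn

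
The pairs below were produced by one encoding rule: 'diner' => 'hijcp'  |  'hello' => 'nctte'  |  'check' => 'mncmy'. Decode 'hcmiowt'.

d(3)→h(7) and i(8)→i(8) fit y≡21x+22 (mod 26); the inverse of 21 mod 26 is 5. Treating letters as 0–25, the rule is x ↦ 21x + 22 (mod 26).
Reversing it on hcmiowt: h(7)→5·(7−22)≡3=d; c(2)→5·(2−22)≡4=e; m(12)→5·(12−22)≡2=c; i(8)→5·(8−22)≡8=i; o(14)→5·(14−22)≡12=m; w(22)→5·(22−22)≡0=a; t(19)→5·(19−22)≡11=l (all mod 26).

decimal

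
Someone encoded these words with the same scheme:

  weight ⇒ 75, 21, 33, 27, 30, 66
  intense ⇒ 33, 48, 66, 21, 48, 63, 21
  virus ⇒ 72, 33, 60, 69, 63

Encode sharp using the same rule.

63, 30, 9, 60, 54

w(#23)→75 and e(#5)→21: differences scale by 3, so n = 3·pos + 6. Each letter becomes 3×(its alphabet position, a=1..z=26) + 6.
On sharp: s=19→63, h=8→30, a=1→9, r=18→60, p=16→54.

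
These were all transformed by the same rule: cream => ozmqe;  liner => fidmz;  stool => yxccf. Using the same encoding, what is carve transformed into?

oqzvm

c(2)→o(14) and r(17)→z(25) fit y≡25x+16 (mod 26); the inverse of 25 mod 26 is 25. Each letter's alphabet position (a=0..z=25) is mapped through 25·x+16 mod 26 — an affine cipher.
On carve: c(2)→25·2+16≡14=o; a(0)→25·0+16≡16=q; r(17)→25·17+16≡25=z; v(21)→25·21+16≡21=v; e(4)→25·4+16≡12=m (all mod 26).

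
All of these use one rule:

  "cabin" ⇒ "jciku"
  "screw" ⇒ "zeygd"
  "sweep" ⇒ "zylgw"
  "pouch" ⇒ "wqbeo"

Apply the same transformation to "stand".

A repeating key of period 2 is used — shifts +7, +2 over and over.
On stand: s+7=z, t+2=v, a+7=h, n+2=p, d+7=k.

zvhpk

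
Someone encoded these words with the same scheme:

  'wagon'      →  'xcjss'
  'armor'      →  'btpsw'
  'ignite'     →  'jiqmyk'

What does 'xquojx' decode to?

In wagon: w→x is +1, a→c is +2, g→j is +3, o→s is +4 — the shift increases by 1 each position. The shift increases by 1 at each position, starting from +1: 1, 2, 3, ….
Undoing it on xquojx: x−1=w, q−2=o, u−3=r, o−4=k, j−5=e, x−6=r.

worker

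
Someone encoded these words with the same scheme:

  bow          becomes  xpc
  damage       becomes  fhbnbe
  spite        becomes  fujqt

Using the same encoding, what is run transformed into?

ovs

The output letters match the input read backwards, each shifted +1: bow reversed is wob. The word is reversed, then every letter is shifted forward by 1.
For run: reverse → nur; then shift: n+1=o, u+1=v, r+1=s.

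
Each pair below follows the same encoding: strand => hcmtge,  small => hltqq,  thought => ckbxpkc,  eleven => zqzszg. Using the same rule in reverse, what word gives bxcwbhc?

outpost

s(18)→h(7) and t(19)→c(2) fit y≡21x+19 (mod 26); the inverse of 21 mod 26 is 5. This is an affine cipher: with a=0,…,z=25, each position x becomes (21x+19) mod 26.
Reversing it on bxcwbhc: b(1)→5·(1−19)≡14=o; x(23)→5·(23−19)≡20=u; c(2)→5·(2−19)≡19=t; w(22)→5·(22−19)≡15=p; b(1)→5·(1−19)≡14=o; h(7)→5·(7−19)≡18=s; c(2)→5·(2−19)≡19=t (all mod 26).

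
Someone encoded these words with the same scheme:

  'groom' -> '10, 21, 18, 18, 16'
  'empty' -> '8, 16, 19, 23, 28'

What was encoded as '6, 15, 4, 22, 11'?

g is letter #7 and maps to 10: an offset of 3. Letters become their 1-based position plus 3 (so a→4, b→5, …).
Undoing it on 6, 15, 4, 22, 11: 6→(6−3)÷1=3=c, 15→(15−3)÷1=12=l, 4→(4−3)÷1=1=a, 22→(22−3)÷1=19=s, 11→(11−3)÷1=8=h.

clash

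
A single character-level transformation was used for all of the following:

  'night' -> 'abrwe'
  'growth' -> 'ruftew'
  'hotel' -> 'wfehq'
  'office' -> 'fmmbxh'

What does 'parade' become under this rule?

Treating letters as 0–25, the rule is x ↦ 5x + 13 (mod 26).
On parade: p(15)→5·15+13≡10=k; a(0)→5·0+13≡13=n; r(17)→5·17+13≡20=u; a(0)→5·0+13≡13=n; d(3)→5·3+13≡2=c; e(4)→5·4+13≡7=h (all mod 26).

knunch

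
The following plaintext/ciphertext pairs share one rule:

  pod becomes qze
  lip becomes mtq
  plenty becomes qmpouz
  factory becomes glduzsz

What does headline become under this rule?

iplemtop

The shift depends on letter class: consonant p→q is +1, but vowel o→z is +11. The rule splits by letter class: vowels +11, consonants +1.
For headline: h(cons)+1=i, e(vowel)+11=p, a(vowel)+11=l, d(cons)+1=e, l(cons)+1=m, i(vowel)+11=t, n(cons)+1=o, e(vowel)+11=p.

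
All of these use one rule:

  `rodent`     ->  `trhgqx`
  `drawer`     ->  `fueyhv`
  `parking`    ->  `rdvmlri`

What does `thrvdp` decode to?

rental

The shifts repeat in a cycle of length 3: positions 0,1,… shift by +2, +3, +4, then the pattern repeats.
Reversing it on thrvdp: t−2=r, h−3=e, r−4=n, v−2=t, d−3=a, p−4=l.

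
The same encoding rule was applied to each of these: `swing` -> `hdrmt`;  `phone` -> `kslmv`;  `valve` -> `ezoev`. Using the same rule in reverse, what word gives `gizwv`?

Each pair mirrors across the alphabet (s↔h, w↔d, i↔r): positions sum to 25. This is the alphabet-reversal cipher (Atbash): a becomes z, b becomes y, etc.
Undoing it on gizwv: g↔t, i↔r, z↔a, w↔d, v↔e.

trade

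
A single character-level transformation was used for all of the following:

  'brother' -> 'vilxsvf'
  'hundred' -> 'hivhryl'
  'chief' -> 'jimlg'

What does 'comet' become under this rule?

The output letters match the input read backwards, each shifted +4: brother reversed is rehtorb. Two steps: reverse the string, then apply a Caesar shift of +4.
Applying it to comet: reverse → temoc; then shift: t+4=x, e+4=i, m+4=q, o+4=s, c+4=g.

xiqsg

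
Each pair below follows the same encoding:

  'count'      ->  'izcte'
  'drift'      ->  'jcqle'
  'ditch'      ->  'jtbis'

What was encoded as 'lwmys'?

flesh

Shifts by position in count: pos 0: c→i (+6), pos 1: o→z (+11), pos 2: u→c (+8), pos 3: n→t (+6), pos 4: t→e (+11) — repeating every 3. It's a Vigenère-style cipher with numeric key [6,11,8]: position i shifts by key[i mod 3].
Reversing it on lwmys: l−6=f, w−11=l, m−8=e, y−6=s, s−11=h.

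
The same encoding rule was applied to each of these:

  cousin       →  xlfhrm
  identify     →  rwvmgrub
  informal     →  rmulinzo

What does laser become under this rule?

ozhvi

Each pair mirrors across the alphabet (c↔x, o↔l, u↔f): positions sum to 25. Letters are reflected about the middle of the alphabet (position → 25−position): Atbash.
On laser: l↔o, a↔z, s↔h, e↔v, r↔i.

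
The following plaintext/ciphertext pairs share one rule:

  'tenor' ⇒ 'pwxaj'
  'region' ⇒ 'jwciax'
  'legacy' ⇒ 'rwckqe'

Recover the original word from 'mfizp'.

shift

Treating letters as 0–25, the rule is x ↦ 3x + 10 (mod 26).
Decoding mfizp: m(12)→9·(12−10)≡18=s; f(5)→9·(5−10)≡7=h; i(8)→9·(8−10)≡8=i; z(25)→9·(25−10)≡5=f; p(15)→9·(15−10)≡19=t (all mod 26).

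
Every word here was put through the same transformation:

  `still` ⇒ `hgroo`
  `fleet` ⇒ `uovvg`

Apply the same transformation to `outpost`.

Each pair mirrors across the alphabet (s↔h, t↔g, i↔r): positions sum to 25. Each letter is replaced by its mirror in the alphabet: a↔z, b↔y, c↔x, and so on (the Atbash cipher).
Applying it to outpost: o↔l, u↔f, t↔g, p↔k, o↔l, s↔h, t↔g.

lfgklhg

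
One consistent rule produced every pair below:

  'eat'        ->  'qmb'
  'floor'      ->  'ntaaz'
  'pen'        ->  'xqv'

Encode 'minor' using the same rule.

uuvaz

The shift depends on letter class: consonant t→b is +8, but vowel e→q is +12. Two shifts are in play — +12 for a/e/i/o/u, +8 for every other letter.
Applying it to minor: m(cons)+8=u, i(vowel)+12=u, n(cons)+8=v, o(vowel)+12=a, r(cons)+8=z.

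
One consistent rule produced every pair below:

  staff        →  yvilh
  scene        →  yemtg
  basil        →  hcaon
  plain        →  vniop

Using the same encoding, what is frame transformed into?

ltisg

It's a Vigenère-style cipher with numeric key [6,2,8]: position i shifts by key[i mod 3].
On frame: f+6=l, r+2=t, a+8=i, m+6=s, e+2=g.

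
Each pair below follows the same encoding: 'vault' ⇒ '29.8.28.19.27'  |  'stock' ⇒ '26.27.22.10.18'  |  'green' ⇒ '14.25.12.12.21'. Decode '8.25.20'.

arm

v is letter #22 and maps to 29: an offset of 7. Each letter is replaced by its alphabet position (a=1..z=26) + 7.
Reversing it on 8.25.20: 8→(8−7)÷1=1=a, 25→(25−7)÷1=18=r, 20→(20−7)÷1=13=m.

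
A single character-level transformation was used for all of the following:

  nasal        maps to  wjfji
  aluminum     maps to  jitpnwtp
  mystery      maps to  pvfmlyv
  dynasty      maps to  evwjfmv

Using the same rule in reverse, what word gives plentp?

medium

n(13)→w(22) and a(0)→j(9) fit y≡7x+9 (mod 26); the inverse of 7 mod 26 is 15. Each letter's alphabet position (a=0..z=25) is mapped through 7·x+9 mod 26 — an affine cipher.
Reversing it on plentp: p(15)→15·(15−9)≡12=m; l(11)→15·(11−9)≡4=e; e(4)→15·(4−9)≡3=d; n(13)→15·(13−9)≡8=i; t(19)→15·(19−9)≡20=u; p(15)→15·(15−9)≡12=m (all mod 26).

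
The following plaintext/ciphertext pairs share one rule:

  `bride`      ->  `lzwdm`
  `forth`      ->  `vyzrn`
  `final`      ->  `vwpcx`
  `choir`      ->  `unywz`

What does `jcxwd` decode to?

valid

b(1)→l(11) and r(17)→z(25) fit y≡9x+2 (mod 26); the inverse of 9 mod 26 is 3. Each letter's alphabet position (a=0..z=25) is mapped through 9·x+2 mod 26 — an affine cipher.
Decoding jcxwd: j(9)→3·(9−2)≡21=v; c(2)→3·(2−2)≡0=a; x(23)→3·(23−2)≡11=l; w(22)→3·(22−2)≡8=i; d(3)→3·(3−2)≡3=d (all mod 26).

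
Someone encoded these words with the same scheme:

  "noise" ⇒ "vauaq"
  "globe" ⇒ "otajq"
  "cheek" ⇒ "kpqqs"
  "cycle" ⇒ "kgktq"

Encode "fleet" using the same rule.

ntqqb

The shift depends on letter class: consonant n→v is +8, but vowel o→a is +12. Two shifts are in play — +12 for a/e/i/o/u, +8 for every other letter.
For fleet: f(cons)+8=n, l(cons)+8=t, e(vowel)+12=q, e(vowel)+12=q, t(cons)+8=b.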